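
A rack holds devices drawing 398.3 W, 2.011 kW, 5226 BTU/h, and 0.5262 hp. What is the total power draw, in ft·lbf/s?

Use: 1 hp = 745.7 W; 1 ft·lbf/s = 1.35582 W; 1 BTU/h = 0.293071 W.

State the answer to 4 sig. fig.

398.3 W (already W)
2.011 kW × 1000 → 2011 W
5226 BTU/h × 0.293071 → 1531.59 W
0.5262 hp × 745.7 → 392.387 W
Total: 398.3 + 2011 + 1531.59 + 392.387 = 4333.28 W
In ft·lbf/s: 4333.28 / 1.35582 = 3196.06 ft·lbf/s

3196 ft·lbf/s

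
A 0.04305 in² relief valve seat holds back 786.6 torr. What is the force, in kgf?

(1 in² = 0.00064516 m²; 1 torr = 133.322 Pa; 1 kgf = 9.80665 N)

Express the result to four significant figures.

786.6 torr × 133.322 = 104871 Pa
0.04305 in² × 0.00064516 = 2.77741×10⁻⁵ m²
F = P × A = 104871 Pa × 2.77741×10⁻⁵ m² = 2.9127 N
2.9127 N ÷ (9.80665 N/kgf) = 0.297013 kgf

0.2970 kgf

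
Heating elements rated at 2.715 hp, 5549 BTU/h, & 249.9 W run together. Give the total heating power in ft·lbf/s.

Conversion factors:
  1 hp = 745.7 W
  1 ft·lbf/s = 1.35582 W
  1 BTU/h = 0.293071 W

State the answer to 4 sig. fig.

2.715 hp × 745.7 = 2024.58 W
5549 BTU/h × 0.293071 = 1626.25 W
249.9 W (already W)
Sum: 2024.58 + 1626.25 + 249.9 = 3900.73 W
In ft·lbf/s: 3900.73 / 1.35582 = 2877.03 ft·lbf/s

2877 ft·lbf/s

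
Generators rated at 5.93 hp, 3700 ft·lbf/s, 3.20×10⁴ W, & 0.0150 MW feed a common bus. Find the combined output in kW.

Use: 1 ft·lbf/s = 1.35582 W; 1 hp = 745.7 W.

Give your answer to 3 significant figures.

5.93 hp × 745.7 → 4422 W
3700 ft·lbf/s × 1.35582 → 5016.53 W
3.20×10⁴ W (already W)
0.0150 MW × 1000000 → 15000 W
Sum: 4422 + 5016.53 + 32000 + 15000 = 56438.5 W
In kW: 56438.5 / 1000 = 56.4385 kW

56.4 kW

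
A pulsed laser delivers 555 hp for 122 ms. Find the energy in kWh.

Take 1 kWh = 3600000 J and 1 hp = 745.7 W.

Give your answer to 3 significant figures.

0.0140 kWh

555 hp × 745.7 → 413864 W
122 ms × 0.001 → 0.122 s
E = P × t = 413864 W × 0.122 s = 50491.4 J
50491.4 J ÷ (3600000 J/kWh) = 0.0140254 kWh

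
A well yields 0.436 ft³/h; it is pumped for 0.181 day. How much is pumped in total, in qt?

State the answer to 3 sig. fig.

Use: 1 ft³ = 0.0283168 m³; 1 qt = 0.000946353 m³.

56.7 qt

0.436 ft³/h → 3.42948×10⁻⁶ m³/s
0.181 day → 15638.4 s
V = Q × t = 3.42948×10⁻⁶ × 15638.4 = 0.0536316 m³
In qt: 0.0536316 / 0.000946353 = 56.6719 qt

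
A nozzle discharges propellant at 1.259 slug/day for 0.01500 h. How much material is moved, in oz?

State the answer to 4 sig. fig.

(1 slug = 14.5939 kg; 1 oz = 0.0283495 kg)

1.259 slug/day → 2.12659×10⁻⁴ kg/s
0.01500 h → 54 s
m = ṁ × t = 2.12659×10⁻⁴ × 54 = 0.0114836 kg
In oz: 0.0114836 / 0.0283495 = 0.405072 oz

0.4051 oz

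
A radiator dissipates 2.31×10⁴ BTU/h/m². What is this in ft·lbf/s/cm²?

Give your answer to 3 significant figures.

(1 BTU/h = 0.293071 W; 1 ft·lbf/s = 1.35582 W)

0.499 ft·lbf/s/cm²

2.31×10⁴ BTU/h/m² × 0.293071 W/BTU/h = 6769.94 W/m²
6769.94 W/m² ÷ 1.35582 W/ft·lbf/s × 0.0001 m²/cm² = 0.499324 ft·lbf/s/cm²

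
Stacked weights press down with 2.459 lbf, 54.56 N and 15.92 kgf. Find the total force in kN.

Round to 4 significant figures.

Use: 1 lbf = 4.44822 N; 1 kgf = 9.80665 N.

0.2216 kN

2.459 lbf × 4.44822 = 10.9382 N
54.56 N (already N)
15.92 kgf × 9.80665 = 156.122 N
Sum: 10.9382 + 54.56 + 156.122 = 221.62 N
In kN: 221.62 / 1000 = 0.22162 kN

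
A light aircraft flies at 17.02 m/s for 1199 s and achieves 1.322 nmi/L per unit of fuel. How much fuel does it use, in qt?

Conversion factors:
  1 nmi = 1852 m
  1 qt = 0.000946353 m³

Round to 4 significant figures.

8.808 qt

d = v × t = 17.02 × 1199 = 20407 m
1.322 nmi/L → 2.44834×10⁶ m/m³
V = d / (distance per unit fuel) = 20407 / 2.44834×10⁶ = 0.00833504 m³
In qt: 0.00833504 / 0.000946353 = 8.80754 qt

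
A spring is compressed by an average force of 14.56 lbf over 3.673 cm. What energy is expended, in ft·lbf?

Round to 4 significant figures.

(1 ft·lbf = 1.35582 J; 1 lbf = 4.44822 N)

1.755 ft·lbf

14.56 lbf × 4.44822 = 64.7661 N
3.673 cm × 0.01 = 0.03673 m
W = F × d = 64.7661 N × 0.03673 m = 2.37886 J
2.37886 J ÷ (1.35582 J/ft·lbf) = 1.75455 ft·lbf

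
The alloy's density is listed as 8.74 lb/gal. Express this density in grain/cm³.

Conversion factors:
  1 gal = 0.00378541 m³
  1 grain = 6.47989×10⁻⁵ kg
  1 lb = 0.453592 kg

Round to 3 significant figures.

16.2 grain/cm³

8.74 lb/gal × 0.453592 kg/lb ÷ 0.00378541 m³/gal = 1047.28 kg/m³
1047.28 kg/m³ ÷ 6.47989×10⁻⁵ kg/grain × 10⁻⁶ m³/cm³ = 16.162 grain/cm³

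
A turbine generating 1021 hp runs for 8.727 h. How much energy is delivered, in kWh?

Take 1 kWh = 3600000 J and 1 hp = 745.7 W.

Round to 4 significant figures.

6644 kWh

1021 hp × 745.7 = 761360 W
8.727 h × 3600 = 31417.2 s
E = P × t = 761360 W × 31417.2 s = 2.39198×10¹⁰ J
2.39198×10¹⁰ J ÷ (3600000 J/kWh) = 6644.39 kWh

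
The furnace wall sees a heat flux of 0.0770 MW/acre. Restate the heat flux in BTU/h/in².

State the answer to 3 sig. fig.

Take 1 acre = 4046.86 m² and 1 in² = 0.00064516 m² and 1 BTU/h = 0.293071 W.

0.0419 BTU/h/in²

0.0770 MW/acre × 1000000 W/MW ÷ 4046.86 m²/acre = 19.0271 W/m²
19.0271 W/m² ÷ 0.293071 W/BTU/h × 0.00064516 m²/in² = 0.0418858 BTU/h/in²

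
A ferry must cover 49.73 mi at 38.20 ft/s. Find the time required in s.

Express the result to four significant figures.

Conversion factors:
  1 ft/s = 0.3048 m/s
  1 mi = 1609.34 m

49.73 mi × 1609.34 → 80032.5 m
38.20 ft/s × 0.3048 → 11.6434 m/s
t = d / v = 80032.5 m / 11.6434 m/s = 6873.64 s

6874 s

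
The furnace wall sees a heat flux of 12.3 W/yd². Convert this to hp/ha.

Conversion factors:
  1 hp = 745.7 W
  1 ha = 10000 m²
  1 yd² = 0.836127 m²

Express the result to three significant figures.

197 hp/ha

12.3 W/yd² ÷ 0.836127 m²/yd² = 14.7107 W/m²
14.7107 W/m² ÷ 745.7 W/hp × 10000 m²/ha = 197.274 hp/ha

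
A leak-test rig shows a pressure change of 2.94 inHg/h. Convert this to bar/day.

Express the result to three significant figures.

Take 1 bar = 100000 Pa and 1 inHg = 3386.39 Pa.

2.39 bar/day

2.94 inHg/h × 3386.39 Pa/inHg ÷ 3600 s/h = 2.76555 Pa/s
2.76555 Pa/s ÷ 100000 Pa/bar × 86400 s/day = 2.38944 bar/day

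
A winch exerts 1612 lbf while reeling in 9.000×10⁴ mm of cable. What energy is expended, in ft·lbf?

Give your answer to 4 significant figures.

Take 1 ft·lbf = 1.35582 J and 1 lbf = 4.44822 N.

1612 lbf × 4.44822 → 7170.53 N
9.000×10⁴ mm × 0.001 → 90 m
W = F × d = 7170.53 N × 90 m = 645348 J
645348 J ÷ (1.35582 J/ft·lbf) = 475984 ft·lbf

4.760×10⁵ ft·lbf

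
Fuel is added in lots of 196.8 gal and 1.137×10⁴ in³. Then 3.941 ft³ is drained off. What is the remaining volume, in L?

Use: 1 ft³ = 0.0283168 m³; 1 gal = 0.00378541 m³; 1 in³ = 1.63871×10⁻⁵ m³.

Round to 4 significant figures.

819.7 L

196.8 gal × 0.00378541 = 0.744969 m³
1.137×10⁴ in³ × 1.63871×10⁻⁵ = 0.186321 m³
3.941 ft³ × 0.0283168 = 0.111597 m³
Sum: 0.744969 + 0.186321 − 0.111597 = 0.819693 m³
In L: 0.819693 / 0.001 = 819.693 L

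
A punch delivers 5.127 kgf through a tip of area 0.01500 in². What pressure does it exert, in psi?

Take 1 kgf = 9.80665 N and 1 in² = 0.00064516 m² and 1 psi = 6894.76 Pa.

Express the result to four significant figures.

753.5 psi

5.127 kgf × 9.80665 → 50.2787 N
0.01500 in² × 0.00064516 → 9.6774×10⁻⁶ m²
P = F / A = 50.2787 N / 9.6774×10⁻⁶ m² = 5.19548×10⁶ Pa
5.19548×10⁶ Pa ÷ (6894.76 Pa/psi) = 753.54 psi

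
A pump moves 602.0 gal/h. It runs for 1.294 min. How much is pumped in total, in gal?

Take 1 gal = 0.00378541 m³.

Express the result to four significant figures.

602.0 gal/h → 6.33005×10⁻⁴ m³/s
1.294 min → 77.64 s
V = Q × t = 6.33005×10⁻⁴ × 77.64 = 0.0491465 m³
In gal: 0.0491465 / 0.00378541 = 12.9831 gal

12.98 gal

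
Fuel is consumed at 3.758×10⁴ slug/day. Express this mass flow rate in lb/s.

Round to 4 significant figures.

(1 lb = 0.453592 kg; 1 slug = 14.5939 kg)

13.99 lb/s

3.758×10⁴ slug/day × 14.5939 kg/slug ÷ 86400 s/day = 6.34767 kg/s
6.34767 kg/s ÷ 0.453592 kg/lb = 13.9942 lb/s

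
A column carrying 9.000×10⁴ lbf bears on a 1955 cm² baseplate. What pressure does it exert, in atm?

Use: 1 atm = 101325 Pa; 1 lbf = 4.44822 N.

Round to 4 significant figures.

20.21 atm

9.000×10⁴ lbf × 4.44822 → 400340 N
1955 cm² × 0.0001 → 0.1955 m²
P = F / A = 400340 N / 0.1955 m² = 2.04777×10⁶ Pa
2.04777×10⁶ Pa ÷ (101325 Pa/atm) = 20.2099 atm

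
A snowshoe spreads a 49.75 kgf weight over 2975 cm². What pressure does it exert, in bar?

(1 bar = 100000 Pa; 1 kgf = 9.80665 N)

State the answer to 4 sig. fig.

0.01640 bar

49.75 kgf × 9.80665 → 487.881 N
2975 cm² × 0.0001 → 0.2975 m²
P = F / A = 487.881 N / 0.2975 m² = 1639.94 Pa
1639.94 Pa ÷ (100000 Pa/bar) = 0.0163994 bar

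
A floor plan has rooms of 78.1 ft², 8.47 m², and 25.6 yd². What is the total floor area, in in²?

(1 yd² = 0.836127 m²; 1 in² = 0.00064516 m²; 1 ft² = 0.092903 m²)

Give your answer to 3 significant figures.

78.1 ft² × 0.092903 = 7.25572 m²
8.47 m² (already m²)
25.6 yd² × 0.836127 = 21.4049 m²
Combined: 7.25572 + 8.47 + 21.4049 = 37.1306 m²
In in²: 37.1306 / 0.00064516 = 57552.5 in²

5.76×10⁴ in²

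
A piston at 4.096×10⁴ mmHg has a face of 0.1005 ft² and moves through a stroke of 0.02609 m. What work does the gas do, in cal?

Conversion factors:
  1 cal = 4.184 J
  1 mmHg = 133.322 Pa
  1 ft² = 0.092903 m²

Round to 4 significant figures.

4.096×10⁴ mmHg → 5.46087×10⁶ Pa
0.1005 ft² → 0.00933675 m²
F = P × A = 5.46087×10⁶ × 0.00933675 = 50986.8 N
W = F × d = 50986.8 × 0.02609 = 1330.25 J
In cal: 1330.25 / 4.184 = 317.937 cal

317.9 cal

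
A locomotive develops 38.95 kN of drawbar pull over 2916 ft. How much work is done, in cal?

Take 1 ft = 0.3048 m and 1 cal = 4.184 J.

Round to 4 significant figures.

38.95 kN × 1000 = 38950 N
2916 ft × 0.3048 = 888.797 m
W = F × d = 38950 N × 888.797 m = 3.46186×10⁷ J
3.46186×10⁷ J ÷ (4.184 J/cal) = 8.27404×10⁶ cal

8.274×10⁶ cal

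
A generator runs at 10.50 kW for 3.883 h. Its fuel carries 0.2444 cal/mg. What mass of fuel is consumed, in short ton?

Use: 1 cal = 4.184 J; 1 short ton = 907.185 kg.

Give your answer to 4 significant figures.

10.50 kW → 10500 W
3.883 h → 13978.8 s
E = P × t = 10500 × 13978.8 = 1.46777×10⁸ J
0.2444 cal/mg → 1.02257×10⁶ J/kg
m = E / e_s = 1.46777×10⁸ / 1.02257×10⁶ = 143.537 kg
In short ton: 143.537 / 907.185 = 0.158222 short ton

0.1582 short ton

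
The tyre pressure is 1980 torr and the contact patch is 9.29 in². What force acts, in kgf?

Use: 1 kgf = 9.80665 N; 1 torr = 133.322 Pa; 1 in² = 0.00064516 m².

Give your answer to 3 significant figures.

161 kgf

1980 torr × 133.322 → 263978 Pa
9.29 in² × 0.00064516 → 0.00599354 m²
F = P × A = 263978 Pa × 0.00599354 m² = 1582.16 N
1582.16 N ÷ (9.80665 N/kgf) = 161.335 kgf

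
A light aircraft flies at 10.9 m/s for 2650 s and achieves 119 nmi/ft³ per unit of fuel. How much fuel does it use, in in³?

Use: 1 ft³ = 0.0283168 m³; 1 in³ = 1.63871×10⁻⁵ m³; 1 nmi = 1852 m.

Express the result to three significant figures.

226 in³

d = v × t = 10.9 × 2650 = 28885 m
119 nmi/ft³ → 7.78294×10⁶ m/m³
V = d / (distance per unit fuel) = 28885 / 7.78294×10⁶ = 0.00371132 m³
In in³: 0.00371132 / 1.63871×10⁻⁵ = 226.478 in³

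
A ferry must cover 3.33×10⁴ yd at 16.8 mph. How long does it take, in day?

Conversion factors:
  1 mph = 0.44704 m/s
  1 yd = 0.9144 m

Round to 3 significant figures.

3.33×10⁴ yd × 0.9144 = 30449.5 m
16.8 mph × 0.44704 = 7.51027 m/s
t = d / v = 30449.5 m / 7.51027 m/s = 4054.38 s
4054.38 s ÷ (86400 s/day) = 0.0469257 day

0.0469 day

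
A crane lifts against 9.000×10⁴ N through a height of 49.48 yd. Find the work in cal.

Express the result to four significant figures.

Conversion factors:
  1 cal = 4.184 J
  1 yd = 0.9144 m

9.732×10⁵ cal

49.48 yd × 0.9144 = 45.2445 m
W = F × d = 90000 N × 45.2445 m = 4.072×10⁶ J
4.072×10⁶ J ÷ (4.184 J/cal) = 973231 cal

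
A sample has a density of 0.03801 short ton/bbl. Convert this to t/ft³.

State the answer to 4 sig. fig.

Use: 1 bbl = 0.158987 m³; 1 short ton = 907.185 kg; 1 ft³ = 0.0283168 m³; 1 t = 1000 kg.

0.03801 short ton/bbl × 907.185 kg/short ton ÷ 0.158987 m³/bbl = 216.886 kg/m³
216.886 kg/m³ ÷ 1000 kg/t × 0.0283168 m³/ft³ = 0.00614152 t/ft³

0.006142 t/ft³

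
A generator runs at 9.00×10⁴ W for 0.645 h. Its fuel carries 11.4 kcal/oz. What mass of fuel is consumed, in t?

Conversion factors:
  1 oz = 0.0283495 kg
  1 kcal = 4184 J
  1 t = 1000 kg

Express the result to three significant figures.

0.645 h → 2322 s
E = P × t = 90000 × 2322 = 2.0898×10⁸ J
11.4 kcal/oz → 1.68248×10⁶ J/kg
m = E / e_s = 2.0898×10⁸ / 1.68248×10⁶ = 124.21 kg
In t: 124.21 / 1000 = 0.12421 t

0.124 t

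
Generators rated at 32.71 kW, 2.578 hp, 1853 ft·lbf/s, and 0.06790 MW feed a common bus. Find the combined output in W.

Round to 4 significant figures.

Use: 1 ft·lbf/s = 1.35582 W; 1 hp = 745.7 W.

32.71 kW × 1000 = 32710 W
2.578 hp × 745.7 = 1922.41 W
1853 ft·lbf/s × 1.35582 = 2512.33 W
0.06790 MW × 1000000 = 67900 W
Combined: 32710 + 1922.41 + 2512.33 + 67900 = 105045 W

1.050×10⁵ W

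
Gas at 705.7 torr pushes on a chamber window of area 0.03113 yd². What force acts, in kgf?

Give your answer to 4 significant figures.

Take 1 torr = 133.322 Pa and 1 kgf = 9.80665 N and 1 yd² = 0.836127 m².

705.7 torr × 133.322 → 94085.3 Pa
0.03113 yd² × 0.836127 → 0.0260286 m²
F = P × A = 94085.3 Pa × 0.0260286 m² = 2448.91 N
2448.91 N ÷ (9.80665 N/kgf) = 249.719 kgf

249.7 kgf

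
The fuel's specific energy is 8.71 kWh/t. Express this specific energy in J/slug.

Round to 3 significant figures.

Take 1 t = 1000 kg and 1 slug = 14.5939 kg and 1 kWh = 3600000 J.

4.58×10⁵ J/slug

8.71 kWh/t × 3600000 J/kWh ÷ 1000 kg/t = 31356 J/kg
31356 J/kg × 14.5939 kg/slug = 457606 J/slug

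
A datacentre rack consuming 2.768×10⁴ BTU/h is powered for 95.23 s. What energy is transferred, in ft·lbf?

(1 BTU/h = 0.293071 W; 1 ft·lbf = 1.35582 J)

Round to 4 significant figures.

2.768×10⁴ BTU/h × 0.293071 = 8112.21 W
E = P × t = 8112.21 W × 95.23 s = 772526 J
772526 J ÷ (1.35582 J/ft·lbf) = 569785 ft·lbf

5.698×10⁵ ft·lbf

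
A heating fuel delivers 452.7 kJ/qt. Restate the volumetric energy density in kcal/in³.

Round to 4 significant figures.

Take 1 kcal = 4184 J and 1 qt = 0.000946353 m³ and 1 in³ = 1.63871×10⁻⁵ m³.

1.874 kcal/in³

452.7 kJ/qt × 1000 J/kJ ÷ 0.000946353 m³/qt = 4.78363×10⁸ J/m³
4.78363×10⁸ J/m³ ÷ 4184 J/kcal × 1.63871×10⁻⁵ m³/in³ = 1.87356 kcal/in³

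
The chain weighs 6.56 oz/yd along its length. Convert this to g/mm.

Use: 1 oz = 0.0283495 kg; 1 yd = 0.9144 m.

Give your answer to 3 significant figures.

6.56 oz/yd × 0.0283495 kg/oz ÷ 0.9144 m/yd = 0.203382 kg/m
0.203382 kg/m ÷ 0.001 kg/g × 0.001 m/mm = 0.203382 g/mm

0.203 g/mm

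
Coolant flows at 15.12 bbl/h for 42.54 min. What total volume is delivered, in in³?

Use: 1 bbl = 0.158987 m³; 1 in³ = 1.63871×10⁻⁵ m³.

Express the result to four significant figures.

15.12 bbl/h → 6.67745×10⁻⁴ m³/s
42.54 min → 2552.4 s
V = Q × t = 6.67745×10⁻⁴ × 2552.4 = 1.70435 m³
In in³: 1.70435 / 1.63871×10⁻⁵ = 104006 in³

1.040×10⁵ in³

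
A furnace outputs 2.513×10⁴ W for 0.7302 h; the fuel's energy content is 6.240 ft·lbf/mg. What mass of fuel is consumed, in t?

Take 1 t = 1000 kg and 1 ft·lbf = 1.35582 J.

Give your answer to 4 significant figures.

0.7302 h → 2628.72 s
E = P × t = 25130 × 2628.72 = 6.60597×10⁷ J
6.240 ft·lbf/mg → 8.46032×10⁶ J/kg
m = E / e_s = 6.60597×10⁷ / 8.46032×10⁶ = 7.80818 kg
In t: 7.80818 / 1000 = 0.00780818 t

0.007808 t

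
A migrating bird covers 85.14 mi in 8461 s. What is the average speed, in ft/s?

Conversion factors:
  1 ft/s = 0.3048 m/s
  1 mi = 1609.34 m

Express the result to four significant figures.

53.13 ft/s

85.14 mi × 1609.34 → 137019 m
v = d / t = 137019 m / 8461 s = 16.1942 m/s
16.1942 m/s ÷ (0.3048 m/s/ft/s) = 53.1306 ft/s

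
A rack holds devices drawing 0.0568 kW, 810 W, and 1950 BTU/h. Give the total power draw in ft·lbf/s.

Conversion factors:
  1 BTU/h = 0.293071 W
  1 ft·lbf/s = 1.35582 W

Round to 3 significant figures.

0.0568 kW × 1000 → 56.8 W
810 W (already W)
1950 BTU/h × 0.293071 → 571.488 W
Combined: 56.8 + 810 + 571.488 = 1438.29 W
In ft·lbf/s: 1438.29 / 1.35582 = 1060.83 ft·lbf/s

1060 ft·lbf/s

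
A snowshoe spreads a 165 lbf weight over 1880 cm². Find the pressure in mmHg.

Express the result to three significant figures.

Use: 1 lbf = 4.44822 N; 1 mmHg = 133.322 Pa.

29.3 mmHg

165 lbf × 4.44822 → 733.956 N
1880 cm² × 0.0001 → 0.188 m²
P = F / A = 733.956 N / 0.188 m² = 3904.02 Pa
3904.02 Pa ÷ (133.322 Pa/mmHg) = 29.2826 mmHg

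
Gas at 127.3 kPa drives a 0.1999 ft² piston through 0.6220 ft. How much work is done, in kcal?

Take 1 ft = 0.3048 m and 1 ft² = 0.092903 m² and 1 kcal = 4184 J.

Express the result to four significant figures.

127.3 kPa → 127300 Pa
0.1999 ft² → 0.0185713 m²
F = P × A = 127300 × 0.0185713 = 2364.13 N
0.6220 ft → 0.189586 m
W = F × d = 2364.13 × 0.189586 = 448.206 J
In kcal: 448.206 / 4184 = 0.107124 kcal

0.1071 kcal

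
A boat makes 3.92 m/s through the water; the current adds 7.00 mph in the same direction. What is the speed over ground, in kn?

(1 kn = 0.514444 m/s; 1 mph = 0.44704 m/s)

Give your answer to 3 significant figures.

3.92 m/s (already m/s)
7.00 mph × 0.44704 = 3.12928 m/s
Sum: 3.92 + 3.12928 = 7.04928 m/s
In kn: 7.04928 / 0.514444 = 13.7027 kn

13.7 kn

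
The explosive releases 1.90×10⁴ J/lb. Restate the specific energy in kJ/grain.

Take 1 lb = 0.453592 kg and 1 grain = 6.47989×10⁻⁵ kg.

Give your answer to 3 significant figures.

1.90×10⁴ J/lb ÷ 0.453592 kg/lb = 41887.9 J/kg
41887.9 J/kg ÷ 1000 J/kJ × 6.47989×10⁻⁵ kg/grain = 0.00271429 kJ/grain

0.00271 kJ/grain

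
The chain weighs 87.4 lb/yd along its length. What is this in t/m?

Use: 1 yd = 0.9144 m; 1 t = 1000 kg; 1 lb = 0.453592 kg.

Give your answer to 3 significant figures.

0.0434 t/m

87.4 lb/yd × 0.453592 kg/lb ÷ 0.9144 m/yd = 43.3551 kg/m
43.3551 kg/m ÷ 1000 kg/t = 0.0433551 t/m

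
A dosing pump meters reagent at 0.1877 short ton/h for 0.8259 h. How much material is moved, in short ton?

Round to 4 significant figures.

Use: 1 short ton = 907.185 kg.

0.1877 short ton/h → 0.0472996 kg/s
0.8259 h → 2973.24 s
m = ṁ × t = 0.0472996 × 2973.24 = 140.633 kg
In short ton: 140.633 / 907.185 = 0.155021 short ton

0.1550 short ton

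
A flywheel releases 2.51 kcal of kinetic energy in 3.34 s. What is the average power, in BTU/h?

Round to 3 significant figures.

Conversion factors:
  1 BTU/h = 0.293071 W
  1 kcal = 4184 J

2.51 kcal × 4184 → 10501.8 J
P = E / t = 10501.8 J / 3.34 s = 3144.25 W
3144.25 W ÷ (0.293071 W/BTU/h) = 10728.6 BTU/h

1.07×10⁴ BTU/h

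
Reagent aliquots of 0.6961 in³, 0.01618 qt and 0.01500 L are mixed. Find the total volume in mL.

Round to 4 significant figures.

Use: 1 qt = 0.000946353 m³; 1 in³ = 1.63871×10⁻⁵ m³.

0.6961 in³ × 1.63871×10⁻⁵ → 1.14071×10⁻⁵ m³
0.01618 qt × 0.000946353 → 1.5312×10⁻⁵ m³
0.01500 L × 0.001 → 1.5×10⁻⁵ m³
Combined: 1.14071×10⁻⁵ + 1.5312×10⁻⁵ + 1.5×10⁻⁵ = 4.17191×10⁻⁵ m³
In mL: 4.17191×10⁻⁵ / 10⁻⁶ = 41.7191 mL

41.72 mL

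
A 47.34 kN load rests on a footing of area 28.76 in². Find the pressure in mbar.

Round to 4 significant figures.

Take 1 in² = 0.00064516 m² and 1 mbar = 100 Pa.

2.551×10⁴ mbar

47.34 kN × 1000 → 47340 N
28.76 in² × 0.00064516 → 0.0185548 m²
P = F / A = 47340 N / 0.0185548 m² = 2.55136×10⁶ Pa
2.55136×10⁶ Pa ÷ (100 Pa/mbar) = 25513.6 mbar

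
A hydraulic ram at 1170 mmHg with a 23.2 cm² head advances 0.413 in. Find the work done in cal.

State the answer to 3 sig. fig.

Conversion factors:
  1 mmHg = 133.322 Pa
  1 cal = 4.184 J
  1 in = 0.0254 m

0.907 cal

1170 mmHg → 155987 Pa
23.2 cm² → 0.00232 m²
F = P × A = 155987 × 0.00232 = 361.89 N
0.413 in → 0.0104902 m
W = F × d = 361.89 × 0.0104902 = 3.7963 J
In cal: 3.7963 / 4.184 = 0.907337 cal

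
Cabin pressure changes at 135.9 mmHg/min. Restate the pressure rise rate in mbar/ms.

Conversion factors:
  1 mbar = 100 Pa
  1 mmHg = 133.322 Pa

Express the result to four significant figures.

135.9 mmHg/min × 133.322 Pa/mmHg ÷ 60 s/min = 301.974 Pa/s
301.974 Pa/s ÷ 100 Pa/mbar × 0.001 s/ms = 0.00301974 mbar/ms

0.003020 mbar/ms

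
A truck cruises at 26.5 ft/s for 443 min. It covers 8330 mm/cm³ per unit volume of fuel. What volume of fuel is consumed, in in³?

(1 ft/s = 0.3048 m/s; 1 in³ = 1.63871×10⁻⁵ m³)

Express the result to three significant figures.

1570 in³

26.5 ft/s → 8.0772 m/s
443 min → 26580 s
d = v × t = 8.0772 × 26580 = 214692 m
8330 mm/cm³ → 8.33×10⁶ m/m³
V = d / (distance per unit fuel) = 214692 / 8.33×10⁶ = 0.0257733 m³
In in³: 0.0257733 / 1.63871×10⁻⁵ = 1572.78 in³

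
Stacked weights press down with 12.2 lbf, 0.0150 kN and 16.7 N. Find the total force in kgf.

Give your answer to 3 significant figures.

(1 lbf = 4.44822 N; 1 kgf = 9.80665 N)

12.2 lbf × 4.44822 → 54.2683 N
0.0150 kN × 1000 → 15 N
16.7 N (already N)
Total: 54.2683 + 15 + 16.7 = 85.9683 N
In kgf: 85.9683 / 9.80665 = 8.76633 kgf

8.77 kgf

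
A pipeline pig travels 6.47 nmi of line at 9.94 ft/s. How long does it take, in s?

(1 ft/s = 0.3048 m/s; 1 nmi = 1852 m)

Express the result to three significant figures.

6.47 nmi × 1852 = 11982.4 m
9.94 ft/s × 0.3048 = 3.02971 m/s
t = d / v = 11982.4 m / 3.02971 m/s = 3954.97 s

3950 s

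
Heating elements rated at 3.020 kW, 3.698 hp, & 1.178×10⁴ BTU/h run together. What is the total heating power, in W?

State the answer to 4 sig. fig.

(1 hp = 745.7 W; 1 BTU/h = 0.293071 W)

9230 W

3.020 kW × 1000 = 3020 W
3.698 hp × 745.7 = 2757.6 W
1.178×10⁴ BTU/h × 0.293071 = 3452.38 W
Sum: 3020 + 2757.6 + 3452.38 = 9229.98 W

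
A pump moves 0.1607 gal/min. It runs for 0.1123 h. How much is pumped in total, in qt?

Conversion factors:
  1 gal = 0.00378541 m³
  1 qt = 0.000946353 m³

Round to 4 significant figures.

0.1607 gal/min → 1.01386×10⁻⁵ m³/s
0.1123 h → 404.28 s
V = Q × t = 1.01386×10⁻⁵ × 404.28 = 0.00409883 m³
In qt: 0.00409883 / 0.000946353 = 4.33119 qt

4.331 qt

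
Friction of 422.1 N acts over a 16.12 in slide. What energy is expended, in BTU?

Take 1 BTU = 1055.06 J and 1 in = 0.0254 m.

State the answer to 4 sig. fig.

0.1638 BTU

16.12 in × 0.0254 = 0.409448 m
W = F × d = 422.1 N × 0.409448 m = 172.828 J
172.828 J ÷ (1055.06 J/BTU) = 0.163809 BTU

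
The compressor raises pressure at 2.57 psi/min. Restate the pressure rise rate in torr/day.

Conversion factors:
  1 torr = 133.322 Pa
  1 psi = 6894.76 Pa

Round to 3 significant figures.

1.91×10⁵ torr/day

2.57 psi/min × 6894.76 Pa/psi ÷ 60 s/min = 295.326 Pa/s
295.326 Pa/s ÷ 133.322 Pa/torr × 86400 s/day = 191388 torr/day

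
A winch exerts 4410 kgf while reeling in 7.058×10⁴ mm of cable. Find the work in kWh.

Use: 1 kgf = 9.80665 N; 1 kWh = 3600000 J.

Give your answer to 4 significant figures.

0.8479 kWh

4410 kgf × 9.80665 = 43247.3 N
7.058×10⁴ mm × 0.001 = 70.58 m
W = F × d = 43247.3 N × 70.58 m = 3.05239×10⁶ J
3.05239×10⁶ J ÷ (3600000 J/kWh) = 0.847886 kWh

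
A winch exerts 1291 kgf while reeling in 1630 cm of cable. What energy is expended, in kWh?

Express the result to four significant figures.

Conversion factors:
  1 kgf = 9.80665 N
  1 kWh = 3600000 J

1291 kgf × 9.80665 = 12660.4 N
1630 cm × 0.01 = 16.3 m
W = F × d = 12660.4 N × 16.3 m = 206365 J
206365 J ÷ (3600000 J/kWh) = 0.0573236 kWh

0.05732 kWh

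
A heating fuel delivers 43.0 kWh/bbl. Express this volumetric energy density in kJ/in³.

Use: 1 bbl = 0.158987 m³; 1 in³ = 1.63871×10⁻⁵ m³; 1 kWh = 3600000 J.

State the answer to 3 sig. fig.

43.0 kWh/bbl × 3600000 J/kWh ÷ 0.158987 m³/bbl = 9.73665×10⁸ J/m³
9.73665×10⁸ J/m³ ÷ 1000 J/kJ × 1.63871×10⁻⁵ m³/in³ = 15.9555 kJ/in³

16.0 kJ/in³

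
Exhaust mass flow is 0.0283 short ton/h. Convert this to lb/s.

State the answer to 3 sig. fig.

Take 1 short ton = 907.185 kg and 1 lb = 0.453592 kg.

0.0157 lb/s

0.0283 short ton/h × 907.185 kg/short ton ÷ 3600 s/h = 0.00713148 kg/s
0.00713148 kg/s ÷ 0.453592 kg/lb = 0.0157222 lb/s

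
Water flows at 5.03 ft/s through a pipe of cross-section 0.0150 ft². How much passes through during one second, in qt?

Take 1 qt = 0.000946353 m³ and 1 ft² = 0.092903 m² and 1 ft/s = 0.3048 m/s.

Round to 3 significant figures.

5.03 ft/s × 0.3048 → 1.53314 m/s
0.0150 ft² × 0.092903 → 0.00139354 m²
V = v × A × t = 1.53314 m/s × 0.00139354 m² × 1 s = 0.00213649 m³
0.00213649 m³ ÷ (0.000946353 m³/qt) = 2.2576 qt

2.26 qt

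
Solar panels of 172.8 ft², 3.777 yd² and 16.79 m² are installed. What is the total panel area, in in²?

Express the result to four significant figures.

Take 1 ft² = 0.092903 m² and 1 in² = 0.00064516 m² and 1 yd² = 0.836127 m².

172.8 ft² × 0.092903 → 16.0536 m²
3.777 yd² × 0.836127 → 3.15805 m²
16.79 m² (already m²)
Sum: 16.0536 + 3.15805 + 16.79 = 36.0016 m²
In in²: 36.0016 / 0.00064516 = 55802.6 in²

5.580×10⁴ in²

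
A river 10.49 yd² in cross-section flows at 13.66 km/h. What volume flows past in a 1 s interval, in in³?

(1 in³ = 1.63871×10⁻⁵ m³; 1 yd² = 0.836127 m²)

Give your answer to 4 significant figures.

2.031×10⁶ in³

13.66 km/h × (1/3.6) = 3.79444 m/s
10.49 yd² × 0.836127 = 8.77097 m²
V = v × A × t = 3.79444 m/s × 8.77097 m² × 1 s = 33.2809 m³
33.2809 m³ ÷ (1.63871×10⁻⁵ m³/in³) = 2.03092×10⁶ in³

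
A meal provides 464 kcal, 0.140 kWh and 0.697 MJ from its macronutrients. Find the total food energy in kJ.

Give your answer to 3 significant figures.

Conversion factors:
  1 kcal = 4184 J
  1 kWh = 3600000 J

3140 kJ

464 kcal × 4184 = 1.94138×10⁶ J
0.140 kWh × 3600000 = 504000 J
0.697 MJ × 1000000 = 697000 J
Total: 1.94138×10⁶ + 504000 + 697000 = 3.14238×10⁶ J
In kJ: 3.14238×10⁶ / 1000 = 3142.38 kJ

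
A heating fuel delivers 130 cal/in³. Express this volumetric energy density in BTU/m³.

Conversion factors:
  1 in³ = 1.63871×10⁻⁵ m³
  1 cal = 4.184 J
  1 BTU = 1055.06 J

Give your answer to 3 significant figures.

3.15×10⁴ BTU/m³

130 cal/in³ × 4.184 J/cal ÷ 1.63871×10⁻⁵ m³/in³ = 3.3192×10⁷ J/m³
3.3192×10⁷ J/m³ ÷ 1055.06 J/BTU = 31459.8 BTU/m³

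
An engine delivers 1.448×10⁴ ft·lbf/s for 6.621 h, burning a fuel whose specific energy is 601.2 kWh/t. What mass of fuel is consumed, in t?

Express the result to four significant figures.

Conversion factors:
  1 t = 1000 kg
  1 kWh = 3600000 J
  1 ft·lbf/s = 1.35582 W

1.448×10⁴ ft·lbf/s → 19632.3 W
6.621 h → 23835.6 s
E = P × t = 19632.3 × 23835.6 = 4.67948×10⁸ J
601.2 kWh/t → 2.16432×10⁶ J/kg
m = E / e_s = 4.67948×10⁸ / 2.16432×10⁶ = 216.21 kg
In t: 216.21 / 1000 = 0.21621 t

0.2162 t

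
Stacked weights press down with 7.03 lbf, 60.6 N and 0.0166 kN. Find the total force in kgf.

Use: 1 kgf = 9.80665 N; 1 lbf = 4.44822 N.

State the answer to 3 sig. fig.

11.1 kgf

7.03 lbf × 4.44822 = 31.271 N
60.6 N (already N)
0.0166 kN × 1000 = 16.6 N
Total: 31.271 + 60.6 + 16.6 = 108.471 N
In kgf: 108.471 / 9.80665 = 11.061 kgf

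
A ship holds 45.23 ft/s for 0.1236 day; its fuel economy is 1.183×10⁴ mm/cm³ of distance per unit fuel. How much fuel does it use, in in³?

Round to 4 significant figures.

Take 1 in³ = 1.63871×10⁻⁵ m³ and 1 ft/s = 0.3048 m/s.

759.4 in³

45.23 ft/s → 13.7861 m/s
0.1236 day → 10679 s
d = v × t = 13.7861 × 10679 = 147222 m
1.183×10⁴ mm/cm³ → 1.183×10⁷ m/m³
V = d / (distance per unit fuel) = 147222 / 1.183×10⁷ = 0.0124448 m³
In in³: 0.0124448 / 1.63871×10⁻⁵ = 759.427 in³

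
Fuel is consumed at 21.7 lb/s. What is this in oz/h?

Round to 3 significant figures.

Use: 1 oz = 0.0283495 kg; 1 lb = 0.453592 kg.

21.7 lb/s × 0.453592 kg/lb = 9.84295 kg/s
9.84295 kg/s ÷ 0.0283495 kg/oz × 3600 s/h = 1.24992×10⁶ oz/h

1.25×10⁶ oz/h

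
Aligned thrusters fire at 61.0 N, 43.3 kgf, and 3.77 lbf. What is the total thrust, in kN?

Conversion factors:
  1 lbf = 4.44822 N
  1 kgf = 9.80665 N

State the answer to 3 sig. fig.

0.502 kN

61.0 N (already N)
43.3 kgf × 9.80665 = 424.628 N
3.77 lbf × 4.44822 = 16.7698 N
Combined: 61 + 424.628 + 16.7698 = 502.398 N
In kN: 502.398 / 1000 = 0.502398 kN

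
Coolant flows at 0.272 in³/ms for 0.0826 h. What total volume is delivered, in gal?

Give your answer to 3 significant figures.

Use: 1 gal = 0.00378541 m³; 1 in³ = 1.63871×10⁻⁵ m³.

350 gal

0.272 in³/ms → 0.00445729 m³/s
0.0826 h → 297.36 s
V = Q × t = 0.00445729 × 297.36 = 1.32542 m³
In gal: 1.32542 / 0.00378541 = 350.139 gal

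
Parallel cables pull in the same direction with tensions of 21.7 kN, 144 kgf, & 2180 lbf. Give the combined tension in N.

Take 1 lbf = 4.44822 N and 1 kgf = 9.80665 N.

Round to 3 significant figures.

3.28×10⁴ N

21.7 kN × 1000 = 21700 N
144 kgf × 9.80665 = 1412.16 N
2180 lbf × 4.44822 = 9697.12 N
Total: 21700 + 1412.16 + 9697.12 = 32809.3 N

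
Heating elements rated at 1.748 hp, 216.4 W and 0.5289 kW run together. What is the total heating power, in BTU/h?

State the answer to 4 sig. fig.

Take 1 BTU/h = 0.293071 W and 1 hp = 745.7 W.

1.748 hp × 745.7 → 1303.48 W
216.4 W (already W)
0.5289 kW × 1000 → 528.9 W
Total: 1303.48 + 216.4 + 528.9 = 2048.78 W
In BTU/h: 2048.78 / 0.293071 = 6990.73 BTU/h

6991 BTU/h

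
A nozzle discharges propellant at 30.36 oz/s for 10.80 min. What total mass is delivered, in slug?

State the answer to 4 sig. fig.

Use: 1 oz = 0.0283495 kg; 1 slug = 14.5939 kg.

38.22 slug

30.36 oz/s → 0.860691 kg/s
10.80 min → 648 s
m = ṁ × t = 0.860691 × 648 = 557.728 kg
In slug: 557.728 / 14.5939 = 38.2165 slug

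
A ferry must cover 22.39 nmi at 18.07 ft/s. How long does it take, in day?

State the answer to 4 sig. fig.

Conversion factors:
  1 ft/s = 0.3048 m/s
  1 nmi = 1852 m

0.08714 day

22.39 nmi × 1852 → 41466.3 m
18.07 ft/s × 0.3048 → 5.50774 m/s
t = d / v = 41466.3 m / 5.50774 m/s = 7528.73 s
7528.73 s ÷ (86400 s/day) = 0.0871381 day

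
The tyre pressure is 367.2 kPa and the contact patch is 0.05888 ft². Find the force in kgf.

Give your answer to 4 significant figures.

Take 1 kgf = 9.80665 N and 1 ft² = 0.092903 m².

367.2 kPa × 1000 = 367200 Pa
0.05888 ft² × 0.092903 = 0.00547013 m²
F = P × A = 367200 Pa × 0.00547013 m² = 2008.63 N
2008.63 N ÷ (9.80665 N/kgf) = 204.823 kgf

204.8 kgf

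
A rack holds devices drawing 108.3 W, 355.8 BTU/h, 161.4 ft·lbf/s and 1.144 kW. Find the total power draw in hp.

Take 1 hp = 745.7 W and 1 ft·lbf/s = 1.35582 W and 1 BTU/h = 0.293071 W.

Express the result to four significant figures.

2.113 hp

108.3 W (already W)
355.8 BTU/h × 0.293071 → 104.275 W
161.4 ft·lbf/s × 1.35582 → 218.829 W
1.144 kW × 1000 → 1144 W
Sum: 108.3 + 104.275 + 218.829 + 1144 = 1575.4 W
In hp: 1575.4 / 745.7 = 2.11265 hp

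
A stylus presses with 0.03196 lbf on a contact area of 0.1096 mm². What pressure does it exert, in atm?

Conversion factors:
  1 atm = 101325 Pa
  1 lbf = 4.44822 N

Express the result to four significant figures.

12.80 atm

0.03196 lbf × 4.44822 = 0.142165 N
0.1096 mm² × 10⁻⁶ = 1.096×10⁻⁷ m²
P = F / A = 0.142165 N / 1.096×10⁻⁷ m² = 1.29713×10⁶ Pa
1.29713×10⁶ Pa ÷ (101325 Pa/atm) = 12.8017 atm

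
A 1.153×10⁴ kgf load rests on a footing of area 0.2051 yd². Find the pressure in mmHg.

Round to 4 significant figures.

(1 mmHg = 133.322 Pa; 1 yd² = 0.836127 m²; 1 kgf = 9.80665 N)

4946 mmHg

1.153×10⁴ kgf × 9.80665 → 113071 N
0.2051 yd² × 0.836127 → 0.17149 m²
P = F / A = 113071 N / 0.17149 m² = 659345 Pa
659345 Pa ÷ (133.322 Pa/mmHg) = 4945.51 mmHg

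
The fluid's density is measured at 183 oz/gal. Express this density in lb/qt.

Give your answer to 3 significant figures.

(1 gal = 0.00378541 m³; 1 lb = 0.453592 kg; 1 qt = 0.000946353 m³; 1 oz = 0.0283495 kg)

183 oz/gal × 0.0283495 kg/oz ÷ 0.00378541 m³/gal = 1370.51 kg/m³
1370.51 kg/m³ ÷ 0.453592 kg/lb × 0.000946353 m³/qt = 2.85937 lb/qt

2.86 lb/qt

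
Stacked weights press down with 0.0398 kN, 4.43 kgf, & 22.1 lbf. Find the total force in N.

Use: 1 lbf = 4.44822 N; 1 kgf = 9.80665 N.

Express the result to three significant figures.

182 N

0.0398 kN × 1000 = 39.8 N
4.43 kgf × 9.80665 = 43.4435 N
22.1 lbf × 4.44822 = 98.3057 N
Sum: 39.8 + 43.4435 + 98.3057 = 181.549 N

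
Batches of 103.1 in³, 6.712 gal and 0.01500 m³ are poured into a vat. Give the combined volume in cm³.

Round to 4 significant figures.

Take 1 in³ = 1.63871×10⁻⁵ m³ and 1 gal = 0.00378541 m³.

4.210×10⁴ cm³

103.1 in³ × 1.63871×10⁻⁵ → 0.00168951 m³
6.712 gal × 0.00378541 → 0.0254077 m³
0.01500 m³ (already m³)
Combined: 0.00168951 + 0.0254077 + 0.015 = 0.0420972 m³
In cm³: 0.0420972 / 10⁻⁶ = 42097.2 cm³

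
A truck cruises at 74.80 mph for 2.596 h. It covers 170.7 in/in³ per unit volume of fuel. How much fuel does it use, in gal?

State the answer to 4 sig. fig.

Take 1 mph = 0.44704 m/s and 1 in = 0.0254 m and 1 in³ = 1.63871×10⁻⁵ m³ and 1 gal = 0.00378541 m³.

312.0 gal

74.80 mph → 33.4386 m/s
2.596 h → 9345.6 s
d = v × t = 33.4386 × 9345.6 = 312504 m
170.7 in/in³ → 264585 m/m³
V = d / (distance per unit fuel) = 312504 / 264585 = 1.18111 m³
In gal: 1.18111 / 0.00378541 = 312.016 gal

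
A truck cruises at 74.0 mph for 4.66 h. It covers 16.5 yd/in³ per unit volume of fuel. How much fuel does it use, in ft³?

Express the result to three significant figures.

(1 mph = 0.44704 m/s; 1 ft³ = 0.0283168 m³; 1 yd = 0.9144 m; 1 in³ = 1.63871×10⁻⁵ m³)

74.0 mph → 33.081 m/s
4.66 h → 16776 s
d = v × t = 33.081 × 16776 = 554967 m
16.5 yd/in³ → 920700 m/m³
V = d / (distance per unit fuel) = 554967 / 920700 = 0.602766 m³
In ft³: 0.602766 / 0.0283168 = 21.2865 ft³

21.3 ft³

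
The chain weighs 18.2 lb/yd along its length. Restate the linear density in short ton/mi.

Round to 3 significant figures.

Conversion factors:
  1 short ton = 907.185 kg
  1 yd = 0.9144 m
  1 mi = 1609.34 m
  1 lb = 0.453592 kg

18.2 lb/yd × 0.453592 kg/lb ÷ 0.9144 m/yd = 9.02819 kg/m
9.02819 kg/m ÷ 907.185 kg/short ton × 1609.34 m/mi = 16.0159 short ton/mi

16.0 short ton/mi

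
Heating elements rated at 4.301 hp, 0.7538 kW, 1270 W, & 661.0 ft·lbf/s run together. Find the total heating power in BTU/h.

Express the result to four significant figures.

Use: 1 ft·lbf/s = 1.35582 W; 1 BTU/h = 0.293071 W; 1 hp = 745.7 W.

4.301 hp × 745.7 = 3207.26 W
0.7538 kW × 1000 = 753.8 W
1270 W (already W)
661.0 ft·lbf/s × 1.35582 = 896.197 W
Total: 3207.26 + 753.8 + 1270 + 896.197 = 6127.26 W
In BTU/h: 6127.26 / 0.293071 = 20907.1 BTU/h

2.091×10⁴ BTU/h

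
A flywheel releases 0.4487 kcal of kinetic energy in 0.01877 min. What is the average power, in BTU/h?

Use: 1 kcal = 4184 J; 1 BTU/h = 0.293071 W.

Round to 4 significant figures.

0.4487 kcal × 4184 = 1877.36 J
0.01877 min × 60 = 1.1262 s
P = E / t = 1877.36 J / 1.1262 s = 1666.99 W
1666.99 W ÷ (0.293071 W/BTU/h) = 5688.01 BTU/h

5688 BTU/h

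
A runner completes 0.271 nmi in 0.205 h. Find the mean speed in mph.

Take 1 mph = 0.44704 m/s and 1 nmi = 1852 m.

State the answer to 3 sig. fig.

0.271 nmi × 1852 = 501.892 m
0.205 h × 3600 = 738 s
v = d / t = 501.892 m / 738 s = 0.68007 m/s
0.68007 m/s ÷ (0.44704 m/s/mph) = 1.52127 mph

1.52 mph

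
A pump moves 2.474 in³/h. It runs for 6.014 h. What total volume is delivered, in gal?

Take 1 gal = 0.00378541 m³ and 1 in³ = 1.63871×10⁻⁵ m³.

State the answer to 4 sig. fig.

2.474 in³/h → 1.12616×10⁻⁸ m³/s
6.014 h → 21650.4 s
V = Q × t = 1.12616×10⁻⁸ × 21650.4 = 2.43818×10⁻⁴ m³
In gal: 2.43818×10⁻⁴ / 0.00378541 = 0.0644099 gal

0.06441 gal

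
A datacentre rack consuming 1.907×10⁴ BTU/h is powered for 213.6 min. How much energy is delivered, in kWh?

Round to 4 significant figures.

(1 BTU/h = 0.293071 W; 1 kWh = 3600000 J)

19.90 kWh

1.907×10⁴ BTU/h × 0.293071 → 5588.86 W
213.6 min × 60 → 12816 s
E = P × t = 5588.86 W × 12816 s = 7.16268×10⁷ J
7.16268×10⁷ J ÷ (3600000 J/kWh) = 19.8963 kWh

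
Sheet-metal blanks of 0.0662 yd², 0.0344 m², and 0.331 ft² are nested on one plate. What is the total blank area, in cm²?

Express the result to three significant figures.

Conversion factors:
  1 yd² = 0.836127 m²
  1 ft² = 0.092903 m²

0.0662 yd² × 0.836127 = 0.0553516 m²
0.0344 m² (already m²)
0.331 ft² × 0.092903 = 0.0307509 m²
Sum: 0.0553516 + 0.0344 + 0.0307509 = 0.120502 m²
In cm²: 0.120502 / 0.0001 = 1205.02 cm²

1210 cm²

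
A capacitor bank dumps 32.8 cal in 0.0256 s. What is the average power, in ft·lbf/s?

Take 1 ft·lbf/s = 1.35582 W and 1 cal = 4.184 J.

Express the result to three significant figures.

32.8 cal × 4.184 → 137.235 J
P = E / t = 137.235 J / 0.0256 s = 5360.74 W
5360.74 W ÷ (1.35582 W/ft·lbf/s) = 3953.87 ft·lbf/s

3950 ft·lbf/s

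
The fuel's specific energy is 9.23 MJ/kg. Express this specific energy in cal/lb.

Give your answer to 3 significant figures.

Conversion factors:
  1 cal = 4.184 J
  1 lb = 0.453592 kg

1.00×10⁶ cal/lb

9.23 MJ/kg × 1000000 J/MJ = 9.23×10⁶ J/kg
9.23×10⁶ J/kg ÷ 4.184 J/cal × 0.453592 kg/lb = 1.00063×10⁶ cal/lb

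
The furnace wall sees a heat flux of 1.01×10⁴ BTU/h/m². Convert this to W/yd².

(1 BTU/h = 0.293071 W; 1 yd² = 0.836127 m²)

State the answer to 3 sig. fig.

2470 W/yd²

1.01×10⁴ BTU/h/m² × 0.293071 W/BTU/h = 2960.02 W/m²
2960.02 W/m² × 0.836127 m²/yd² = 2474.95 W/yd²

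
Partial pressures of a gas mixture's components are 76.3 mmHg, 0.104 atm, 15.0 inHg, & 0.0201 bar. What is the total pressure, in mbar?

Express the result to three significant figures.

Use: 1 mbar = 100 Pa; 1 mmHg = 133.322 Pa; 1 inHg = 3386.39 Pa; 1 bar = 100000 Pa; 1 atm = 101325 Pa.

735 mbar

76.3 mmHg × 133.322 = 10172.5 Pa
0.104 atm × 101325 = 10537.8 Pa
15.0 inHg × 3386.39 = 50795.8 Pa
0.0201 bar × 100000 = 2010 Pa
Total: 10172.5 + 10537.8 + 50795.8 + 2010 = 73516.1 Pa
In mbar: 73516.1 / 100 = 735.161 mbar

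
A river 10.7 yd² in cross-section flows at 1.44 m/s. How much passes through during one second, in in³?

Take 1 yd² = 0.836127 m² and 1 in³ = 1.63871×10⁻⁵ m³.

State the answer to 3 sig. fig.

10.7 yd² × 0.836127 = 8.94656 m²
V = v × A × t = 1.44 m/s × 8.94656 m² × 1 s = 12.883 m³
12.883 m³ ÷ (1.63871×10⁻⁵ m³/in³) = 786167 in³

7.86×10⁵ in³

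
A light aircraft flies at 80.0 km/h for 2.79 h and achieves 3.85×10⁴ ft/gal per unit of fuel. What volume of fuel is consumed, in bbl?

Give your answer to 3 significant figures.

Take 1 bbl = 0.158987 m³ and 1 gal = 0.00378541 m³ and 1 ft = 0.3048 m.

0.453 bbl

80.0 km/h → 22.2222 m/s
2.79 h → 10044 s
d = v × t = 22.2222 × 10044 = 223200 m
3.85×10⁴ ft/gal → 3.10001×10⁶ m/m³
V = d / (distance per unit fuel) = 223200 / 3.10001×10⁶ = 0.0719998 m³
In bbl: 0.0719998 / 0.158987 = 0.452866 bbl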